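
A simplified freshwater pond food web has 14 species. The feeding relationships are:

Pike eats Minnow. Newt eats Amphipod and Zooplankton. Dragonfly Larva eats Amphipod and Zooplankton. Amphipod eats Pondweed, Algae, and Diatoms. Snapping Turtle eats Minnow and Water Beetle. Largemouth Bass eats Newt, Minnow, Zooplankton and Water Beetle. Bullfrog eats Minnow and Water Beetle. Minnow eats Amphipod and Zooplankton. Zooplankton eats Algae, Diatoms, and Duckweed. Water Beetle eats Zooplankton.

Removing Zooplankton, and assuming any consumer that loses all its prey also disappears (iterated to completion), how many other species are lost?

Remove Zooplankton.
Round 1: Water Beetle (all prey gone) → extinct.
No further losses. Total secondary extinctions: 1.

1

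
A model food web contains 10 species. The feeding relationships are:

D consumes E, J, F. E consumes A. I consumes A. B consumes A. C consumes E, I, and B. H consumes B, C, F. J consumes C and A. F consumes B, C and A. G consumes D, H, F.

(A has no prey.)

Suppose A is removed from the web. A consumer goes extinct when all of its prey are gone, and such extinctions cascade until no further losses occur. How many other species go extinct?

Remove A.
Round 1: I (all prey gone), B (all prey gone), E (all prey gone) → extinct.
Round 2: C (all prey gone) → extinct.
Round 3: F (all prey gone), J (all prey gone) → extinct.
Round 4: D (all prey gone), H (all prey gone) → extinct.
Round 5: G (all prey gone) → extinct.
No further losses. Total secondary extinctions: 9.

9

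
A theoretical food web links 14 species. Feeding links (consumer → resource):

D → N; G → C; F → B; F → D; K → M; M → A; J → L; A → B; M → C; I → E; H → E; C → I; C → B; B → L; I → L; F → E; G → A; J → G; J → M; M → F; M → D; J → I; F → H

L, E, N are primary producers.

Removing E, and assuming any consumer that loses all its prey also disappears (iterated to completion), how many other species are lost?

1

Remove E.
Round 1: H (all prey gone) → extinct.
No further losses. Total secondary extinctions: 1.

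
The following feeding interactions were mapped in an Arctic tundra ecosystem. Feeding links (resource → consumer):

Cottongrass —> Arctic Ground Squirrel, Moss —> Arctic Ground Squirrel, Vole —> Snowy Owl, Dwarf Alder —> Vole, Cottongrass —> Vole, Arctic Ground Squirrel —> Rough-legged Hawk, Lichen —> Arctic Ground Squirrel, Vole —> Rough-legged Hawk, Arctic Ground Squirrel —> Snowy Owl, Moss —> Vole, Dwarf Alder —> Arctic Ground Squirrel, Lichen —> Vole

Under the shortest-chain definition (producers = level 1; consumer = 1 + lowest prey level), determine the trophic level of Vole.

Trophic level 2

Lichen is a producer → level 1.
Vole eats Lichen → level 2.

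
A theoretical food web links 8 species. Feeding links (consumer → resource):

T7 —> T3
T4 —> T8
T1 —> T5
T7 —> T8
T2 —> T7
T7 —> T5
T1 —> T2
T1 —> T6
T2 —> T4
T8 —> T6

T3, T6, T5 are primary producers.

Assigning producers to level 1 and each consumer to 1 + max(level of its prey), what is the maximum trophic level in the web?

5

Producers (level 1): T3, T6, T5.
T6 → T8 → T7 → T2 → T1 gives T1 level 5.
No species has a prey at level 5, so no species reaches level 6.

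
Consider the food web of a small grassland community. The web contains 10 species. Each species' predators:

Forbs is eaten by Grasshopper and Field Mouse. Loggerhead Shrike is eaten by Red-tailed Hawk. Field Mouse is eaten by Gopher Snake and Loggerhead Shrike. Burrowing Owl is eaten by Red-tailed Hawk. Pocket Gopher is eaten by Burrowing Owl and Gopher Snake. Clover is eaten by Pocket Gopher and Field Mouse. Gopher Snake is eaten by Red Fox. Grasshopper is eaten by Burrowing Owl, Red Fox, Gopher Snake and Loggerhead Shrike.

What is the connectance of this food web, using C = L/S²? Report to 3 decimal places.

C = 0.150

The web has S = 10 species and L = 15 feeding links.
C = L / S² = 15 / 100 = 0.1500 ≈ 0.150.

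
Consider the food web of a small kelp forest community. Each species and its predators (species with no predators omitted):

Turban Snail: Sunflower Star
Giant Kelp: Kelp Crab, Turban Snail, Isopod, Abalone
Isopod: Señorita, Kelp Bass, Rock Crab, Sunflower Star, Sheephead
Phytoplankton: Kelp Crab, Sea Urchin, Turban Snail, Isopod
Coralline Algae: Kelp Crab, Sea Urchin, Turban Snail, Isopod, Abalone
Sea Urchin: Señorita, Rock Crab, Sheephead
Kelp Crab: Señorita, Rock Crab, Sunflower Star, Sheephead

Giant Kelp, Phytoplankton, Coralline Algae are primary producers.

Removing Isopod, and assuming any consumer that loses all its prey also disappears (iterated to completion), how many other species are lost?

Remove Isopod.
Round 1: Kelp Bass (all prey gone) → extinct.
No further losses. Total secondary extinctions: 1.

1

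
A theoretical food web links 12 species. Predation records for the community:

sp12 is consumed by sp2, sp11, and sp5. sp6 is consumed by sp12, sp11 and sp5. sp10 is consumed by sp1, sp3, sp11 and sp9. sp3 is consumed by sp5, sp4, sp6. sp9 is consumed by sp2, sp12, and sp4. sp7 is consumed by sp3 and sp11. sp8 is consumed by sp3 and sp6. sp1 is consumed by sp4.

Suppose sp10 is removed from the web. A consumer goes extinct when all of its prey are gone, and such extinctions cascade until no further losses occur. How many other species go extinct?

2

Remove sp10.
Round 1: sp9 (all prey gone), sp1 (all prey gone) → extinct.
No further losses. Total secondary extinctions: 2.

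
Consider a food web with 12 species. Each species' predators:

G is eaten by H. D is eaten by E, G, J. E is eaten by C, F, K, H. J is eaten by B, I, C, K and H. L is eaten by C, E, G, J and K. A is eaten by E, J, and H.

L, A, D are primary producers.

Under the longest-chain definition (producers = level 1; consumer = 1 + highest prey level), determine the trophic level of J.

Trophic level 2

L is a producer → level 1.
J eats L (level 1); other prey at levels: A 1, D 1 → level 2.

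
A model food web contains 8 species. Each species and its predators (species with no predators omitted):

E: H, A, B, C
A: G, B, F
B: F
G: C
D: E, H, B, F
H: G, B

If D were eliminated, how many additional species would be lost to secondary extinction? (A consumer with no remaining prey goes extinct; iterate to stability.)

Remove D.
Round 1: E (all prey gone) → extinct.
Round 2: H (all prey gone), A (all prey gone) → extinct.
Round 3: G (all prey gone), B (all prey gone) → extinct.
Round 4: C (all prey gone), F (all prey gone) → extinct.
No further losses. Total secondary extinctions: 7.

7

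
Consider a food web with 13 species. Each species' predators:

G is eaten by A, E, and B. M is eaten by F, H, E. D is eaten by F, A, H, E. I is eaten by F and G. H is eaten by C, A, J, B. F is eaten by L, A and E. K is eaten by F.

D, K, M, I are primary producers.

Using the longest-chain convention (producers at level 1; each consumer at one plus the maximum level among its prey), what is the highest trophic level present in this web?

3

Producers (level 1): D, K, M, I.
D → F → L gives L level 3.
No species has a prey at level 3, so no species reaches level 4.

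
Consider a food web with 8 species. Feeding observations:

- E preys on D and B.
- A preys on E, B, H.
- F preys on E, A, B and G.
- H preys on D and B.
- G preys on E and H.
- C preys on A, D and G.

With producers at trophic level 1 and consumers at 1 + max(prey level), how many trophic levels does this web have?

Producers (level 1): B, D.
B → E → G → F gives F level 4.
No species has a prey at level 4, so no species reaches level 5.

4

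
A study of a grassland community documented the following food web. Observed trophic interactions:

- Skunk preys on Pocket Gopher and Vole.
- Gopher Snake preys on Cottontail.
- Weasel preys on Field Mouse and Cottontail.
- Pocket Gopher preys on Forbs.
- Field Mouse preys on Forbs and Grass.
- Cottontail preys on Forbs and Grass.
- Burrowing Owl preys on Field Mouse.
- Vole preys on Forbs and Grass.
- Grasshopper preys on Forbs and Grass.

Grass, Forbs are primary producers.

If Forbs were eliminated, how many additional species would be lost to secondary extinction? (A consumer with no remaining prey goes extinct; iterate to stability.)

Remove Forbs.
Round 1: Pocket Gopher (all prey gone) → extinct.
No further losses. Total secondary extinctions: 1.

1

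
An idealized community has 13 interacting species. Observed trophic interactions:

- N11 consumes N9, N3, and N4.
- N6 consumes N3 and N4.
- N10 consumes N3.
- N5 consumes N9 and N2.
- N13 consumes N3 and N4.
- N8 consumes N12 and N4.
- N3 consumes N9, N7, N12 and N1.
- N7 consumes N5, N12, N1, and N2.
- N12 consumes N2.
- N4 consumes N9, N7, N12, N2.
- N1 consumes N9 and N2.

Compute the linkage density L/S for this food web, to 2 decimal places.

There are L = 27 links among S = 13 species.
L/S = 27/13 = 2.0769 ≈ 2.08.

L/S = 2.08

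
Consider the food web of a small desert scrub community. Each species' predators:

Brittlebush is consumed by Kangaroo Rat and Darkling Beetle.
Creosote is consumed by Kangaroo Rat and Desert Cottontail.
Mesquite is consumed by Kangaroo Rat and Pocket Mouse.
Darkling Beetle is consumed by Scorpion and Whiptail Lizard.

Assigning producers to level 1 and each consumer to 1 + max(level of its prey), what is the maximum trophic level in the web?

Producers (level 1): Mesquite, Brittlebush, Creosote.
Brittlebush → Darkling Beetle → Scorpion gives Scorpion level 3.
No species has a prey at level 3, so no species reaches level 4.

3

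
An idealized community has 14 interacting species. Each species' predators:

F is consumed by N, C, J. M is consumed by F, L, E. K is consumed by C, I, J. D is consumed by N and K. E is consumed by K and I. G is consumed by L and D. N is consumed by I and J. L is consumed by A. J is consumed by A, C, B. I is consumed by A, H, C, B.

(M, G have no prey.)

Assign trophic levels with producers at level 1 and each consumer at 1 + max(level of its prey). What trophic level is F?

M is a producer → level 1.
F eats M → level 2.

Trophic level 2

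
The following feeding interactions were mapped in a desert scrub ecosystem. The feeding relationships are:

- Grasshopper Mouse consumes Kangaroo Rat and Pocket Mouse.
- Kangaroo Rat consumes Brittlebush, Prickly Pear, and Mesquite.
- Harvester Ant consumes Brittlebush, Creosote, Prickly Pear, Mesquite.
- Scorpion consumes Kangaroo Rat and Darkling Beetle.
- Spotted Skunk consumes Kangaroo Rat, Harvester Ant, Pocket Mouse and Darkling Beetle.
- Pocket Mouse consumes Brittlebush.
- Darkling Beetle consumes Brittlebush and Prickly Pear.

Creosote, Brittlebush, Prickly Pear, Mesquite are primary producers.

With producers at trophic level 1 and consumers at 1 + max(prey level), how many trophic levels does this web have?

Producers (level 1): Creosote, Brittlebush, Prickly Pear, Mesquite.
Brittlebush → Pocket Mouse → Grasshopper Mouse gives Grasshopper Mouse level 3.
No species has a prey at level 3, so no species reaches level 4.

3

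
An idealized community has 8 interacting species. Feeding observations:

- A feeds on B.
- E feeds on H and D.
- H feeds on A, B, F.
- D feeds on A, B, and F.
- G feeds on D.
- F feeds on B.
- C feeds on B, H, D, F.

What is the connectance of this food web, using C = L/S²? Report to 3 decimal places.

The web has S = 8 species and L = 15 feeding links.
C = L / S² = 15 / 64 = 0.2344 ≈ 0.234.

C = 0.234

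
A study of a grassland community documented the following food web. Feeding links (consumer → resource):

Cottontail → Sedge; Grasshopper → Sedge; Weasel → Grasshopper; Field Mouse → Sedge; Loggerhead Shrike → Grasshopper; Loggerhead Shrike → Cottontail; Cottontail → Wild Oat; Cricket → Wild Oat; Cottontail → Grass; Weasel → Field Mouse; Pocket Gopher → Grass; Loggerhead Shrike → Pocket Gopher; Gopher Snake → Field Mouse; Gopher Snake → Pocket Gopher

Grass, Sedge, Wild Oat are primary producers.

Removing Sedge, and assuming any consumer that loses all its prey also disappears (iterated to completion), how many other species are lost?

3

Remove Sedge.
Round 1: Field Mouse (all prey gone), Grasshopper (all prey gone) → extinct.
Round 2: Weasel (all prey gone) → extinct.
No further losses. Total secondary extinctions: 3.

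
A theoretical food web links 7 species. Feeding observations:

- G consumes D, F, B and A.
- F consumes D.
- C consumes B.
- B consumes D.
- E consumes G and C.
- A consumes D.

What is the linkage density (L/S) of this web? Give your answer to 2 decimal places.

There are L = 10 links among S = 7 species.
L/S = 10/7 = 1.4286 ≈ 1.43.

L/S = 1.43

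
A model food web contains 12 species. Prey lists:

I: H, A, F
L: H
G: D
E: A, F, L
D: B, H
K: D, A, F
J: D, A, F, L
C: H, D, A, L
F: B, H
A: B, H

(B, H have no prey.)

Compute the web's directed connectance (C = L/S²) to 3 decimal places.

C = 0.174

The web has S = 12 species and L = 25 feeding links.
C = L / S² = 25 / 144 = 0.1736 ≈ 0.174.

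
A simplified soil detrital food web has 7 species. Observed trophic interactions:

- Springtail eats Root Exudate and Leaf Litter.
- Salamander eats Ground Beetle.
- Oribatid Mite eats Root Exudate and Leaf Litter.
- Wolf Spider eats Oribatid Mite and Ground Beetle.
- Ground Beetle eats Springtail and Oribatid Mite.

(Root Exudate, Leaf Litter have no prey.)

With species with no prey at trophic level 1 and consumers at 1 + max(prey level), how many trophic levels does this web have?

4

Basal resources (level 1): Root Exudate, Leaf Litter.
Root Exudate → Springtail → Ground Beetle → Wolf Spider gives Wolf Spider level 4.
No species has a prey at level 4, so no species reaches level 5.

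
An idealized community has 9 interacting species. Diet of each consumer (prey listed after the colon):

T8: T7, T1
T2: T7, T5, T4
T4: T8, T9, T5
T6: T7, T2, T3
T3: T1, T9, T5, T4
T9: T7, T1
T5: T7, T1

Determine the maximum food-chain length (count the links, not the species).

4 links

One longest chain: T7 → T8 → T4 → T2 → T6.
It has 5 species and 4 links.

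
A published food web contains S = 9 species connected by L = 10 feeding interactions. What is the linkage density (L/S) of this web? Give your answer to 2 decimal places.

There are L = 10 links among S = 9 species.
L/S = 10/9 = 1.1111 ≈ 1.11.

L/S = 1.11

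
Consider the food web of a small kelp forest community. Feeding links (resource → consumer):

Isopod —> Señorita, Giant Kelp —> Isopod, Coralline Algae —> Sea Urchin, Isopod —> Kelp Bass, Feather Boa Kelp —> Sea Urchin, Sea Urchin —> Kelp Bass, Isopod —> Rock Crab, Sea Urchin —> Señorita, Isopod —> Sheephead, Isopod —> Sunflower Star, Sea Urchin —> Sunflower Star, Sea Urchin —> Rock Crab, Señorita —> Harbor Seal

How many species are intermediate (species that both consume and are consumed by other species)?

Intermediate species (has both prey and predators): Sea Urchin, Isopod, Señorita.
Count: 3.

3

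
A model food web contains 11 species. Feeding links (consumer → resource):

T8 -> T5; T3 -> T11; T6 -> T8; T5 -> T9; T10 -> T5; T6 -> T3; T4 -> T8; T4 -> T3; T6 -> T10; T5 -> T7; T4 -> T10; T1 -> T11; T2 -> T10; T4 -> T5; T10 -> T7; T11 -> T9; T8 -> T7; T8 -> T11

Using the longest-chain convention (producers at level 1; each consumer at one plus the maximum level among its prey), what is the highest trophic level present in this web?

4

Producers (level 1): T9, T7.
T9 → T5 → T10 → T6 gives T6 level 4.
No species has a prey at level 4, so no species reaches level 5.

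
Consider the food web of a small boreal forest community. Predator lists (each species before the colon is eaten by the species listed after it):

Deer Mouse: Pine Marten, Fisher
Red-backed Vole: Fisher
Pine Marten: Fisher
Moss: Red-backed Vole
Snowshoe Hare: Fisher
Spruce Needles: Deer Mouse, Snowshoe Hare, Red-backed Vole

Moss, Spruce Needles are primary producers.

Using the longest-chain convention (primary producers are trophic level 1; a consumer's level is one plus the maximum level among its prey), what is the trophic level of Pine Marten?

Spruce Needles is a producer → level 1.
Deer Mouse eats Spruce Needles → level 2.
Pine Marten eats Deer Mouse → level 3.

Trophic level 3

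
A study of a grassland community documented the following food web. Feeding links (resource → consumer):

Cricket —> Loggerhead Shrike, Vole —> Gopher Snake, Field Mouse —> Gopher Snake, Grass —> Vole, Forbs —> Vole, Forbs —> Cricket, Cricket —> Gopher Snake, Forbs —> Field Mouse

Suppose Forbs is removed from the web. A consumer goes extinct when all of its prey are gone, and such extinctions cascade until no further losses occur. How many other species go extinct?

3

Remove Forbs.
Round 1: Field Mouse (all prey gone), Cricket (all prey gone) → extinct.
Round 2: Loggerhead Shrike (all prey gone) → extinct.
No further losses. Total secondary extinctions: 3.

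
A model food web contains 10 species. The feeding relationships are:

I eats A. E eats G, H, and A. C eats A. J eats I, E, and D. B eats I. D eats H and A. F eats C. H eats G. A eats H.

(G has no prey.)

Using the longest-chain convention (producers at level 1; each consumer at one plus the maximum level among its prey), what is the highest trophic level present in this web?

Producers (level 1): G.
G → H → A → I → B gives B level 5.
No species has a prey at level 5, so no species reaches level 6.

5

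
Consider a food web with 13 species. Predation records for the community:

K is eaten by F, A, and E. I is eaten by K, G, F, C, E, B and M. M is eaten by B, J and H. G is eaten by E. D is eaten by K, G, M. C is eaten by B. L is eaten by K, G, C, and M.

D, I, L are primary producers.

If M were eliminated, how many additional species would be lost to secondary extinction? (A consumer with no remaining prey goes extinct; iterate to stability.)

Remove M.
Round 1: J (all prey gone), H (all prey gone) → extinct.
No further losses. Total secondary extinctions: 2.

2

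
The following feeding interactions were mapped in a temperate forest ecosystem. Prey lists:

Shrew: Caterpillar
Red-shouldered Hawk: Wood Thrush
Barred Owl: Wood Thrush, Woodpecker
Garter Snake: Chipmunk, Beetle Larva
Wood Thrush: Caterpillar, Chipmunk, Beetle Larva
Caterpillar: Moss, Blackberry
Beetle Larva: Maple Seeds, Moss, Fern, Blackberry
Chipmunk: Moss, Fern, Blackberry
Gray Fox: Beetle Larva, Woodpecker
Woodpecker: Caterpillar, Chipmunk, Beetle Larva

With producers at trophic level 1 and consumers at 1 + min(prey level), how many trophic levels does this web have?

Producers (level 1): Maple Seeds, Moss, Fern, Blackberry.
Following each consumer down to its lowest-level prey: Moss → Caterpillar → Wood Thrush → Red-shouldered Hawk (levels 1 through 4).
All prey of Red-shouldered Hawk (Wood Thrush 3) are at level 3 or above, so Red-shouldered Hawk is at level 1 + 3 = 4.
Every consumer has at least one prey at level 3 or below, so none exceeds level 4.

4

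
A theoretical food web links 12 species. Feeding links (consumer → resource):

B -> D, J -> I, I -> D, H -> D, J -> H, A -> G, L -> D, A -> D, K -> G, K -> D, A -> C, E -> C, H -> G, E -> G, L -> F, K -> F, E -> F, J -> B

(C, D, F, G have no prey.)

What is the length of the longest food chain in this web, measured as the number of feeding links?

2 links

One longest chain: D → H → J.
It has 3 species and 2 links.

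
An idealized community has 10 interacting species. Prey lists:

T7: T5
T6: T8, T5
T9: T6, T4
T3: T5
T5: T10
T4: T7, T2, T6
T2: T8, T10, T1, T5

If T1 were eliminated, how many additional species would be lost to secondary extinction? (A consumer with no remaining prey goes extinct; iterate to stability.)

Remove T1.
Every predator of it retains at least one other prey: T2 still has T8, T10, T5.
No consumer loses all prey, so no secondary extinctions occur.

0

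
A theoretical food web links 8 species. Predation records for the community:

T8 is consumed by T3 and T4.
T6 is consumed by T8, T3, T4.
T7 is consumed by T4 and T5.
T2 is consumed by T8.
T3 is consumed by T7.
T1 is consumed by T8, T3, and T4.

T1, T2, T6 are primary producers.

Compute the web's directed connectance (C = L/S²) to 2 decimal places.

The web has S = 8 species and L = 12 feeding links.
C = L / S² = 12 / 64 = 0.1875 ≈ 0.19.

C = 0.19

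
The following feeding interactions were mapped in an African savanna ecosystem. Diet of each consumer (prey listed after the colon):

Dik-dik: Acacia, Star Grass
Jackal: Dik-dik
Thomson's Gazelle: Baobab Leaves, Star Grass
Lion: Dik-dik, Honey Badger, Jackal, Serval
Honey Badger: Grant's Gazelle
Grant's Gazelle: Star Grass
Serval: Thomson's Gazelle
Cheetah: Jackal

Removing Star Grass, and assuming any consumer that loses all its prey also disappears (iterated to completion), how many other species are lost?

2

Remove Star Grass.
Round 1: Grant's Gazelle (all prey gone) → extinct.
Round 2: Honey Badger (all prey gone) → extinct.
No further losses. Total secondary extinctions: 2.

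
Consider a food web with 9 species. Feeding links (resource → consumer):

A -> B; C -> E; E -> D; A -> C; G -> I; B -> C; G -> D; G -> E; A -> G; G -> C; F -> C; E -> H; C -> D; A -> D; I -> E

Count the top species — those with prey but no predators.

Top species (has prey, but nothing eats it): H, D.
Count: 2.

2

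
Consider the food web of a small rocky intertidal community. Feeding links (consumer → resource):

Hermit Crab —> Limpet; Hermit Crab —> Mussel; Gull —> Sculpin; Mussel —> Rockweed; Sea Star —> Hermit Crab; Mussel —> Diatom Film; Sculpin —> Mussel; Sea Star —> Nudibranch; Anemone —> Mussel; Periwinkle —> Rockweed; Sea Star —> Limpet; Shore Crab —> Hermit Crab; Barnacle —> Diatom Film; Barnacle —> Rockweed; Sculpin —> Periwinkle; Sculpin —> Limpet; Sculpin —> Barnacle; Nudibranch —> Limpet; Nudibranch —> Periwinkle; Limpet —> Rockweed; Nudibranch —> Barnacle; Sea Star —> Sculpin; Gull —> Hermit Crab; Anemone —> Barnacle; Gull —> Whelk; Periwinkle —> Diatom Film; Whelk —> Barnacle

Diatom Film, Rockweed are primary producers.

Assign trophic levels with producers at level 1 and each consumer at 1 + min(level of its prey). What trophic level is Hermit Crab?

Trophic level 3

Rockweed is a producer → level 1.
Limpet eats Rockweed → level 2.
Hermit Crab eats Limpet → level 3.
No prey of Hermit Crab is below level 2, so 3 is the minimum.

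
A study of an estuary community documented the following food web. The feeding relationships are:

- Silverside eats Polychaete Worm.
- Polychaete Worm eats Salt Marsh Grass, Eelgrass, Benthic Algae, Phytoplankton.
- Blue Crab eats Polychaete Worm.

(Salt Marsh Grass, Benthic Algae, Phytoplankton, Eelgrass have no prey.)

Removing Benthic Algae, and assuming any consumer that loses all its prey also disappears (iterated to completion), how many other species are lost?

0

Remove Benthic Algae.
Every predator of it retains at least one other prey: Polychaete Worm still has Salt Marsh Grass, Phytoplankton, Eelgrass.
No consumer loses all prey, so no secondary extinctions occur.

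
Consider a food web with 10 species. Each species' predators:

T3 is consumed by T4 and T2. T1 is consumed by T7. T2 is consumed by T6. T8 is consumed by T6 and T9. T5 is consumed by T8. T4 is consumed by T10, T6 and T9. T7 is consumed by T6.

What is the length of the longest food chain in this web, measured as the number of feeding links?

One longest chain: T5 → T8 → T6.
It has 3 species and 2 links.

2 links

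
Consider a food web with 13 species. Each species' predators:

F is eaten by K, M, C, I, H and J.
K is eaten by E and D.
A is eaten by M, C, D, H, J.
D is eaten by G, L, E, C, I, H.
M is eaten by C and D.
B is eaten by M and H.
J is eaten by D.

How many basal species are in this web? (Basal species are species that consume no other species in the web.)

3

Basal species (no prey listed): B, F, A.
Count: 3.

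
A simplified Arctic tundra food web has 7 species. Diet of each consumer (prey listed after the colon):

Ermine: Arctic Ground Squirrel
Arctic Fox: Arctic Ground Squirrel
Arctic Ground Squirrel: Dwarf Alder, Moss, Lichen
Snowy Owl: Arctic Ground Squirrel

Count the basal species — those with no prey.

Basal species (no prey listed): Dwarf Alder, Moss, Lichen.
Count: 3.

3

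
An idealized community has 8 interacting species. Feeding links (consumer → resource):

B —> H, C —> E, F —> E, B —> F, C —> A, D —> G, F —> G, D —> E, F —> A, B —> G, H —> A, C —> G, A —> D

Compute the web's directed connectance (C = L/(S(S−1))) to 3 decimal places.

The web has S = 8 species and L = 13 feeding links.
C = L / (S(S−1)) = 13 / 56 = 0.2321 ≈ 0.232.

C = 0.232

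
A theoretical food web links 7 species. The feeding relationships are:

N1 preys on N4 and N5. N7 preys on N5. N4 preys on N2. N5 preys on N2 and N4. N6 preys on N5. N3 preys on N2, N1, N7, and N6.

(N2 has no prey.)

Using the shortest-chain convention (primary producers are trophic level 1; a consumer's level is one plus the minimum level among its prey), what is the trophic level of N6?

Trophic level 3

N2 is a producer → level 1.
N5 eats N2 → level 2.
N6 eats N5 → level 3.
No prey of N6 is below level 2, so 3 is the minimum.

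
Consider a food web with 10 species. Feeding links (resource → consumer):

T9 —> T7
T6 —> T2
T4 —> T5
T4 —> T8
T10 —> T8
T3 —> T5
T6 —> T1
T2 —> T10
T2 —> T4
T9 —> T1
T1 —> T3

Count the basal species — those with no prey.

2

Basal species (no prey listed): T9, T6.
Count: 2.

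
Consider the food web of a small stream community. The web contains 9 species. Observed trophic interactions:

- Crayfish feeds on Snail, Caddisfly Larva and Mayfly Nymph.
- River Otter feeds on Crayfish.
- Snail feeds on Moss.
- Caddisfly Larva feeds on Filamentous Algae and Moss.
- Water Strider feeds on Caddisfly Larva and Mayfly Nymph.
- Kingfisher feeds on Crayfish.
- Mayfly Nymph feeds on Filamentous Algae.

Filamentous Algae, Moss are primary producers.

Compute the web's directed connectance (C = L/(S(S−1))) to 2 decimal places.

C = 0.15

The web has S = 9 species and L = 11 feeding links.
C = L / (S(S−1)) = 11 / 72 = 0.1528 ≈ 0.15.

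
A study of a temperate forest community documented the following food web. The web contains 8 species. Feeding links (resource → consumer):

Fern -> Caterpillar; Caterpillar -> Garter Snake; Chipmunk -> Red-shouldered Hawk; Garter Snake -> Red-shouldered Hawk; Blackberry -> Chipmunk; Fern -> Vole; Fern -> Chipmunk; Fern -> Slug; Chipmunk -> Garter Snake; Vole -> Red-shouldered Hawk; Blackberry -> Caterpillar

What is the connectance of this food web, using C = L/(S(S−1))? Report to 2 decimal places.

The web has S = 8 species and L = 11 feeding links.
C = L / (S(S−1)) = 11 / 56 = 0.1964 ≈ 0.20.

C = 0.20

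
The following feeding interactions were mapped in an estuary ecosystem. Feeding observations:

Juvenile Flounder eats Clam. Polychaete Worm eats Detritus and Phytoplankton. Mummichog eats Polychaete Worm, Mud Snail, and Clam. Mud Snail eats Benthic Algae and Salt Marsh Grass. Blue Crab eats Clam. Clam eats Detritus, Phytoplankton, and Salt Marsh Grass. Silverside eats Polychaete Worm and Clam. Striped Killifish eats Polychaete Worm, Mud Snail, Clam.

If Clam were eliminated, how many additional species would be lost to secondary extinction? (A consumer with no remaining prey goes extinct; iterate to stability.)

2

Remove Clam.
Round 1: Blue Crab (all prey gone), Juvenile Flounder (all prey gone) → extinct.
No further losses. Total secondary extinctions: 2.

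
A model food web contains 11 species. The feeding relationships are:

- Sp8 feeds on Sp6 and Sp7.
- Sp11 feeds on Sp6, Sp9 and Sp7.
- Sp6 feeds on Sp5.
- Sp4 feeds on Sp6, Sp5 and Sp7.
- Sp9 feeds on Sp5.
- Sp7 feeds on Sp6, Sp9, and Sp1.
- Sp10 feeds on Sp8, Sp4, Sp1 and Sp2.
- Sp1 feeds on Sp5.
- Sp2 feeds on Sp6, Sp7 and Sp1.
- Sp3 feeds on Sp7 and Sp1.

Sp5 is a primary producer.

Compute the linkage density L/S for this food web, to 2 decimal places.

There are L = 23 links among S = 11 species.
L/S = 23/11 = 2.0909 ≈ 2.09.

L/S = 2.09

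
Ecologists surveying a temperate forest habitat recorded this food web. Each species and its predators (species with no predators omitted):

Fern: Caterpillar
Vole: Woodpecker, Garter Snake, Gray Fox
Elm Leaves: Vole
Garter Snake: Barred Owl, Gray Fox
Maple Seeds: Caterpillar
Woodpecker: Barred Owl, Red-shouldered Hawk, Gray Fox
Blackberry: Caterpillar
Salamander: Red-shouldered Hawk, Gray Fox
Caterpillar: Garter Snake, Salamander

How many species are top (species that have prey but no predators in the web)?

3

Top species (has prey, but nothing eats it): Barred Owl, Red-shouldered Hawk, Gray Fox.
Count: 3.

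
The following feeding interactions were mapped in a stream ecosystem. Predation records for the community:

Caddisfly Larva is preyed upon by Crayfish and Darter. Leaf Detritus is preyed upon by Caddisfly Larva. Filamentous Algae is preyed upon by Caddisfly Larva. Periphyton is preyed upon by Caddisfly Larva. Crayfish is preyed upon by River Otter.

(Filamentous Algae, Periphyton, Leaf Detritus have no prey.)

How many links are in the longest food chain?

3 links

One longest chain: Filamentous Algae → Caddisfly Larva → Crayfish → River Otter.
It has 4 species and 3 links.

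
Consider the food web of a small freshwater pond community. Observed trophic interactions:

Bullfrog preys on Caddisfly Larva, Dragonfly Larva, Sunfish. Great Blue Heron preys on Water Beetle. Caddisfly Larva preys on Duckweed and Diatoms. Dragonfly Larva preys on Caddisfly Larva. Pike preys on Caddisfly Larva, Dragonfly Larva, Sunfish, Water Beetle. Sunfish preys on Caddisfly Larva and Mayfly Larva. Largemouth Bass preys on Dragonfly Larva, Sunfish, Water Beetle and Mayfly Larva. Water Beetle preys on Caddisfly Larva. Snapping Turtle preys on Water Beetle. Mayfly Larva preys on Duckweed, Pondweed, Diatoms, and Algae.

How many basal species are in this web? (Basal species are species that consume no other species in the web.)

4

Basal species (no prey listed): Algae, Duckweed, Diatoms, Pondweed.
Count: 4.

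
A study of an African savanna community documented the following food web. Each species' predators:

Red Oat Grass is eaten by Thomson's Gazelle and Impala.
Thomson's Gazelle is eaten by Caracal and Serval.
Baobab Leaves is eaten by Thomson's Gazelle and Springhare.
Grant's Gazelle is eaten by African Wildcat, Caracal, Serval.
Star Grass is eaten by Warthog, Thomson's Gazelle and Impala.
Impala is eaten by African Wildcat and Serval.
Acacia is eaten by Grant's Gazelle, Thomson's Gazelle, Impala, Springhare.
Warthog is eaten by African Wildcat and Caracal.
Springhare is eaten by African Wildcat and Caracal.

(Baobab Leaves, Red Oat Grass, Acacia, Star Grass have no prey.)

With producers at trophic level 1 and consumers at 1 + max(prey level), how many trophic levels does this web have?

Producers (level 1): Baobab Leaves, Red Oat Grass, Acacia, Star Grass.
Acacia → Grant's Gazelle → Serval gives Serval level 3.
No species has a prey at level 3, so no species reaches level 4.

3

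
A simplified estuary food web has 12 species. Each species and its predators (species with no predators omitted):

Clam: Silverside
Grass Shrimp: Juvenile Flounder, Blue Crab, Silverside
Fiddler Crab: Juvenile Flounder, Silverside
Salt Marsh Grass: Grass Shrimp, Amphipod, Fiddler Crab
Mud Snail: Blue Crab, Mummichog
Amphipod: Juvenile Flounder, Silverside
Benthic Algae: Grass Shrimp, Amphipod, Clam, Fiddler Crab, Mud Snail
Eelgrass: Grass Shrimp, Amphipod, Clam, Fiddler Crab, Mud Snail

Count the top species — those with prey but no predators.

4

Top species (has prey, but nothing eats it): Juvenile Flounder, Blue Crab, Silverside, Mummichog.
Count: 4.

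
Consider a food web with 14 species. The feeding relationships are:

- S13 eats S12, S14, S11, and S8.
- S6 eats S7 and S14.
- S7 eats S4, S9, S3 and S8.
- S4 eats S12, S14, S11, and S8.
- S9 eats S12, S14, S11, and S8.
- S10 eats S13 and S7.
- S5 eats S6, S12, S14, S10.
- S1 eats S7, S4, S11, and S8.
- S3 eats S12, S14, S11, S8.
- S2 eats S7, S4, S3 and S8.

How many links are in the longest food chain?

4 links

One longest chain: S8 → S4 → S7 → S10 → S5.
It has 5 species and 4 links.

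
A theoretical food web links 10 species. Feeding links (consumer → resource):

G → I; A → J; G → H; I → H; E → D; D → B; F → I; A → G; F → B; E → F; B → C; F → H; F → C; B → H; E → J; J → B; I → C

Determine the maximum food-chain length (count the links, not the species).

One longest chain: H → B → J → E.
It has 4 species and 3 links.

3 links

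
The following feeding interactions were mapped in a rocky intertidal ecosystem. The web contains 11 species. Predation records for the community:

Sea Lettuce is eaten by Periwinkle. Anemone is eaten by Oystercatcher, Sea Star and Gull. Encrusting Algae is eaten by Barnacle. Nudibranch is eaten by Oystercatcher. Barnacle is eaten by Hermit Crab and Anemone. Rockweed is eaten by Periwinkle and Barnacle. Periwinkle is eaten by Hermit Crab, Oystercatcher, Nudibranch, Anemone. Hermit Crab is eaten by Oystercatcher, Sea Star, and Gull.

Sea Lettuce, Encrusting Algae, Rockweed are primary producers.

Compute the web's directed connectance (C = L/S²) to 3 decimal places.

C = 0.140

The web has S = 11 species and L = 17 feeding links.
C = L / S² = 17 / 121 = 0.1405 ≈ 0.140.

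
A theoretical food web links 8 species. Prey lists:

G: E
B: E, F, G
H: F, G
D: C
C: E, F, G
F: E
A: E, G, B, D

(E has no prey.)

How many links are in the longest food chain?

4 links

One longest chain: E → F → C → D → A.
It has 5 species and 4 links.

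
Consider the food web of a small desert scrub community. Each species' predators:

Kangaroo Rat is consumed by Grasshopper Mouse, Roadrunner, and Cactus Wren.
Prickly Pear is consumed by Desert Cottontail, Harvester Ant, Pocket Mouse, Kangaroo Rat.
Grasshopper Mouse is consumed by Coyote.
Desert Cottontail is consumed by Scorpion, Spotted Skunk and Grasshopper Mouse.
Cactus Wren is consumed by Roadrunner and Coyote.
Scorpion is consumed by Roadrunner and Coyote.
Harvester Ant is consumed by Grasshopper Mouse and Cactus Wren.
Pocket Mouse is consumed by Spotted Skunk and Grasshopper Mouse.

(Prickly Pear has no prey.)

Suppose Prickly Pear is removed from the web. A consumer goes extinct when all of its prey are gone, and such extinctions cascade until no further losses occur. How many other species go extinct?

10

Remove Prickly Pear.
Round 1: Kangaroo Rat (all prey gone), Desert Cottontail (all prey gone), Harvester Ant (all prey gone), Pocket Mouse (all prey gone) → extinct.
Round 2: Grasshopper Mouse (all prey gone), Scorpion (all prey gone), Cactus Wren (all prey gone), Spotted Skunk (all prey gone) → extinct.
Round 3: Coyote (all prey gone), Roadrunner (all prey gone) → extinct.
No further losses. Total secondary extinctions: 10.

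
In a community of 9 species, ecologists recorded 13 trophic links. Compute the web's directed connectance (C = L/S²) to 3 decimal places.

C = 0.160

The web has S = 9 species and L = 13 feeding links.
C = L / S² = 13 / 81 = 0.1605 ≈ 0.160.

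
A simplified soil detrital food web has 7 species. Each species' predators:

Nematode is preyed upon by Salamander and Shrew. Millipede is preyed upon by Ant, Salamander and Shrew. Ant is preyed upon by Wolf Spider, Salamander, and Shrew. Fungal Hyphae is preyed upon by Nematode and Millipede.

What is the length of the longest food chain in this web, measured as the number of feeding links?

3 links

One longest chain: Fungal Hyphae → Millipede → Ant → Salamander.
It has 4 species and 3 links.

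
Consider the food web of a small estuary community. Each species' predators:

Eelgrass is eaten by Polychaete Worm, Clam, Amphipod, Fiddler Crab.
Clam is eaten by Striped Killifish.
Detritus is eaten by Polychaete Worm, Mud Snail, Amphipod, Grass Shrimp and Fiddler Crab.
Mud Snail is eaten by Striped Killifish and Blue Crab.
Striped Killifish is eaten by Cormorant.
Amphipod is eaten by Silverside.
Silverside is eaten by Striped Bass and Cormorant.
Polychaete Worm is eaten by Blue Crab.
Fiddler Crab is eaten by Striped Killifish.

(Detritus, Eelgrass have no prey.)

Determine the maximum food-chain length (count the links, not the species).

One longest chain: Detritus → Amphipod → Silverside → Striped Bass.
It has 4 species and 3 links.

3 links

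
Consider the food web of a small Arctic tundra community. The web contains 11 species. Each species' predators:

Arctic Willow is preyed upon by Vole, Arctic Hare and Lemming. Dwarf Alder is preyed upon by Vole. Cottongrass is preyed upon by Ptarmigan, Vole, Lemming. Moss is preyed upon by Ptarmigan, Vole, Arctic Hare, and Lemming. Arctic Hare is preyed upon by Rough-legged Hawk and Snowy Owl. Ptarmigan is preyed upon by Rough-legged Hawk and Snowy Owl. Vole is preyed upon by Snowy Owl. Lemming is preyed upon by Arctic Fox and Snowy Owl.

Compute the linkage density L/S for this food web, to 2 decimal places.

There are L = 18 links among S = 11 species.
L/S = 18/11 = 1.6364 ≈ 1.64.

L/S = 1.64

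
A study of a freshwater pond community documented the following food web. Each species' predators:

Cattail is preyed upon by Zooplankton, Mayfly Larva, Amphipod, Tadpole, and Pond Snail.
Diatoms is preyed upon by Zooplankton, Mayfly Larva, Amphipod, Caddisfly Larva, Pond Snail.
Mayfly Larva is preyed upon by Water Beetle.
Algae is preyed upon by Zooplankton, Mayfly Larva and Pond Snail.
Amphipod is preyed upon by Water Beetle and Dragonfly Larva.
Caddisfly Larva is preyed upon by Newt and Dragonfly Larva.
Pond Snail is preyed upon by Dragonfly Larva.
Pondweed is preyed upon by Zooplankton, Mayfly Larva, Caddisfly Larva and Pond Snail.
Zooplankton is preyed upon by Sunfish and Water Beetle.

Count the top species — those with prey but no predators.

Top species (has prey, but nothing eats it): Tadpole, Sunfish, Dragonfly Larva, Water Beetle, Newt.
Count: 5.

5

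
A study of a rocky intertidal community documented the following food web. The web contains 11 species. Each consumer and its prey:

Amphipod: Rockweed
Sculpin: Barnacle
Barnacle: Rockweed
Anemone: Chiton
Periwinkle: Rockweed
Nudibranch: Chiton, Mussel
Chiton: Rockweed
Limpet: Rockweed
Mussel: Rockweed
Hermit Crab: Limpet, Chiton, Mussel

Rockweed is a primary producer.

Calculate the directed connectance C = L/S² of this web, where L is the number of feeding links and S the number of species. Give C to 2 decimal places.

The web has S = 11 species and L = 13 feeding links.
C = L / S² = 13 / 121 = 0.1074 ≈ 0.11.

C = 0.11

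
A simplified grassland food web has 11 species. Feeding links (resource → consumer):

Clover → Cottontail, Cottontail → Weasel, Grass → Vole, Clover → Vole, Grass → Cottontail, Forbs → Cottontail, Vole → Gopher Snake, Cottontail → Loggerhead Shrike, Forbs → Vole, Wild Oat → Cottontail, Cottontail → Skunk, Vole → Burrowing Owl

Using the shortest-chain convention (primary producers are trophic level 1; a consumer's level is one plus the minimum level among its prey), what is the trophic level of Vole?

Trophic level 2

Forbs is a producer → level 1.
Vole eats Forbs → level 2.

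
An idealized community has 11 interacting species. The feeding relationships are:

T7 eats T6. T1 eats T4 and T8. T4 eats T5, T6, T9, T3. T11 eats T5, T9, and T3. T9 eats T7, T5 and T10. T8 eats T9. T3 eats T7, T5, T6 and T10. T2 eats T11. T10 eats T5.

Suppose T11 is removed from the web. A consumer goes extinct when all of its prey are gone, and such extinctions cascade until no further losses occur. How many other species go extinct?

Remove T11.
Round 1: T2 (all prey gone) → extinct.
No further losses. Total secondary extinctions: 1.

1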